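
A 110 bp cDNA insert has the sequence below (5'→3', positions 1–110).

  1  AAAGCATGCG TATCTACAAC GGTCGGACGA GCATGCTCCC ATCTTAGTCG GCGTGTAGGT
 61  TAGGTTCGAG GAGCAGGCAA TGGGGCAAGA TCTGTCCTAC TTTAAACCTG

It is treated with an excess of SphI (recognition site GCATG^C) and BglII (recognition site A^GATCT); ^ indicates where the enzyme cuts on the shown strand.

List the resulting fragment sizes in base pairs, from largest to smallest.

53, 27, 22, 8 bp

SphI sites (GCATGC) start at positions 4, 31.
SphI cuts after base 5 of each site (before the last base), so after positions 8, 35.
The BglII site (AGATCT) starts at position 88.
BglII cuts after the first base of each site, so after position 88.
Combined cut positions: 8, 35, 88.
Linear molecule, 3 cuts → 4 fragments:
  1–8 → 8 bp
  9–35 → 27 bp
  36–88 → 53 bp
  89–110 → 22 bp
Sorted largest to smallest: 53, 27, 22, 8 bp.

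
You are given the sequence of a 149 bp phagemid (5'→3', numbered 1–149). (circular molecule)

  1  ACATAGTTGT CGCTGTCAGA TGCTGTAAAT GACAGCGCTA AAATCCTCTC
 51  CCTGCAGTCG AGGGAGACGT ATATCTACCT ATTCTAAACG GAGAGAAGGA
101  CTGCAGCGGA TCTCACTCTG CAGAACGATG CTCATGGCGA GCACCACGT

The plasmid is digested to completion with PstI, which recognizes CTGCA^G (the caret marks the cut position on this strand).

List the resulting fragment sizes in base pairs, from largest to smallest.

PstI sites (CTGCAG) start at positions 52, 101, 118.
PstI cuts after base 5 of each site (before the last base), so after positions 56, 105, 122.
Circular molecule, 3 cuts → 3 fragments:
  57–105 → 49 bp
  106–122 → 17 bp
  123–149 then 1–56 → 27 + 56 = 83 bp
Sorted largest to smallest: 83, 49, 17 bp.

83, 49, 17 bp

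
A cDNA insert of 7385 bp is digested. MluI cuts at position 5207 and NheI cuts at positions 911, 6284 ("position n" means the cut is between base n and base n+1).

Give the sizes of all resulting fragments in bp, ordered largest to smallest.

Combined cut positions (sorted): 911, 5207, 6284.
Linear molecule, 3 cuts → 4 fragments:
  911 − 0 = 911 bp
  5207 − 911 = 4296 bp
  6284 − 5207 = 1077 bp
  7385 − 6284 = 1101 bp
Sorted largest to smallest: 4296, 1101, 1077, 911 bp.

4296, 1101, 1077, 911 bp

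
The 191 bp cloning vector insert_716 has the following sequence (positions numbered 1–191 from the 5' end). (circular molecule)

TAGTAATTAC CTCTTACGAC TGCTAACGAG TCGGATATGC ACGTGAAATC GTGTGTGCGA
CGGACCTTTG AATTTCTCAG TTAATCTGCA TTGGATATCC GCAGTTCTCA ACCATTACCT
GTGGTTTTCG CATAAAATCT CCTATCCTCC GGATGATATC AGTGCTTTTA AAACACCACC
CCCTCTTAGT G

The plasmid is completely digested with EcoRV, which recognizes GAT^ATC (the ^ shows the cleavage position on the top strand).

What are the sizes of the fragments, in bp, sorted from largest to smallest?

130, 61 bp

EcoRV sites (GATATC) start at positions 94, 155.
EcoRV cuts after base 3 of each site, so after positions 96, 157.
Circular molecule, 2 cuts → 2 fragments:
  97–157 → 61 bp
  158–191 then 1–96 → 34 + 96 = 130 bp
Sorted largest to smallest: 130, 61 bp.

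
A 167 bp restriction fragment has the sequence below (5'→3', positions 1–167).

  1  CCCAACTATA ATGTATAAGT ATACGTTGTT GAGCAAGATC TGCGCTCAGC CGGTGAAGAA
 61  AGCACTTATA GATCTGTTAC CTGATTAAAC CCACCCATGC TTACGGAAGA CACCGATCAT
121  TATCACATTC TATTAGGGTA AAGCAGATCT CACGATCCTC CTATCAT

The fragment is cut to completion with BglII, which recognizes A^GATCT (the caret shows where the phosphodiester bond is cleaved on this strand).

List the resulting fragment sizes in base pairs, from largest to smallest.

75, 36, 34, 22 bp

BglII sites (AGATCT) start at positions 36, 70, 145.
BglII cuts after the first base of each site, so after positions 36, 70, 145.
Linear molecule, 3 cuts → 4 fragments:
  1–36 → 36 bp
  37–70 → 34 bp
  71–145 → 75 bp
  146–167 → 22 bp
Sorted largest to smallest: 75, 36, 34, 22 bp.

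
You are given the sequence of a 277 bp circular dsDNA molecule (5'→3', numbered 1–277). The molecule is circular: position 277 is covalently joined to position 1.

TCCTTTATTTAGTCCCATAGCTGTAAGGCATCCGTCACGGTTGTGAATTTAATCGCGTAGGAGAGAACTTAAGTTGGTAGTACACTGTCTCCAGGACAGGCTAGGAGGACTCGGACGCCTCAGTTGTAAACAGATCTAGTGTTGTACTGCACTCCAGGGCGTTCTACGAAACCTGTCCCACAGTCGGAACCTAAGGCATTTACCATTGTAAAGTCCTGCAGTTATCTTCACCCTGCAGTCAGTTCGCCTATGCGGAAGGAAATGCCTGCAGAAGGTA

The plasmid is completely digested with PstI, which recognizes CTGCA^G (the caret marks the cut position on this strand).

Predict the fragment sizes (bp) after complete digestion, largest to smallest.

PstI sites (CTGCAG) start at positions 216, 233, 266.
PstI cuts after base 5 of each site (before the last base), so after positions 220, 237, 270.
Circular molecule, 3 cuts → 3 fragments:
  221–237 → 17 bp
  238–270 → 33 bp
  271–277 then 1–220 → 7 + 220 = 227 bp
Sorted largest to smallest: 227, 33, 17 bp.

227, 33, 17 bp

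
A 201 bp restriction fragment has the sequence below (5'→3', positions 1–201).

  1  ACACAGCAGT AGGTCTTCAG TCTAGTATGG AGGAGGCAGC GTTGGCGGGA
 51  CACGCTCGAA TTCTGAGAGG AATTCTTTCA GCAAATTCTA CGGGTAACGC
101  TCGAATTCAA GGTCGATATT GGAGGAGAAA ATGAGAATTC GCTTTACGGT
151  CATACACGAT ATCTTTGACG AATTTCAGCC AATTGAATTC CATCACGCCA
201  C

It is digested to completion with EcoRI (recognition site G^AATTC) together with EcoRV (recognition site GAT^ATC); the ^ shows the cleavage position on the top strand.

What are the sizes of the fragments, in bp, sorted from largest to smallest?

EcoRI sites (GAATTC) start at positions 58, 70, 103, 135, 185.
EcoRI cuts after the first base of each site, so after positions 58, 70, 103, 135, 185.
The EcoRV site (GATATC) starts at position 158.
EcoRV cuts after base 3 of each site, so after position 160.
Combined cut positions: 58, 70, 103, 135, 160, 185.
Linear molecule, 6 cuts → 7 fragments:
  1–58 → 58 bp
  59–70 → 12 bp
  71–103 → 33 bp
  104–135 → 32 bp
  136–160 → 25 bp
  161–185 → 25 bp
  186–201 → 16 bp
Sorted largest to smallest: 58, 33, 32, 25, 25, 16, 12 bp.

58, 33, 32, 25, 25, 16, 12 bp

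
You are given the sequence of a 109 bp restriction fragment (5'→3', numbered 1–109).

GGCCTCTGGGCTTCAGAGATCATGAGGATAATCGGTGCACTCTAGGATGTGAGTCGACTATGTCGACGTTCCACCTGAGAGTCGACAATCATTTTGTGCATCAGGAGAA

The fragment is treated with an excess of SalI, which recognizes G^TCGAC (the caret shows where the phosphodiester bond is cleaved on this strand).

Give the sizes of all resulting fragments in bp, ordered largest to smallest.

53, 28, 19, 9 bp

SalI sites (GTCGAC) start at positions 53, 62, 81.
SalI cuts after the first base of each site, so after positions 53, 62, 81.
Linear molecule, 3 cuts → 4 fragments:
  1–53 → 53 bp
  54–62 → 9 bp
  63–81 → 19 bp
  82–109 → 28 bp
Sorted largest to smallest: 53, 28, 19, 9 bp.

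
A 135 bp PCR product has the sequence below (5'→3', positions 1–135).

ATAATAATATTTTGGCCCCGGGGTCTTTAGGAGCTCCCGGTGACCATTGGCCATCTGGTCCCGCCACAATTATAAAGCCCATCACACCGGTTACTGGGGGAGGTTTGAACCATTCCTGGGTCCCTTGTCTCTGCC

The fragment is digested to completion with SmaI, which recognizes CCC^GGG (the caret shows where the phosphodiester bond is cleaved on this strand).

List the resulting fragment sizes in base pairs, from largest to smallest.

The SmaI site (CCCGGG) starts at position 17.
SmaI cuts after base 3 of each site, so after position 19.
Linear molecule, 1 cut → 2 fragments:
  1–19 → 19 bp
  20–135 → 116 bp
Sorted largest to smallest: 116, 19 bp.

116, 19 bp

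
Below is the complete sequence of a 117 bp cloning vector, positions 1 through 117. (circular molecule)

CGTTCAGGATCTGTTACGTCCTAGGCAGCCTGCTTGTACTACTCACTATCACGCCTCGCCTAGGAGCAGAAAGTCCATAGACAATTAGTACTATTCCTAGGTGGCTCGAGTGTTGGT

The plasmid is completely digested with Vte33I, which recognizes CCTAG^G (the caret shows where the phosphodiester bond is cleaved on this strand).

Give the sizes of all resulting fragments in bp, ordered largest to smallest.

41, 39, 37 bp

Vte33I sites (CCTAGG) start at positions 20, 59, 96.
Vte33I cuts after base 5 of each site (before the last base), so after positions 24, 63, 100.
Circular molecule, 3 cuts → 3 fragments:
  25–63 → 39 bp
  64–100 → 37 bp
  101–117 then 1–24 → 17 + 24 = 41 bp
Sorted largest to smallest: 41, 39, 37 bp.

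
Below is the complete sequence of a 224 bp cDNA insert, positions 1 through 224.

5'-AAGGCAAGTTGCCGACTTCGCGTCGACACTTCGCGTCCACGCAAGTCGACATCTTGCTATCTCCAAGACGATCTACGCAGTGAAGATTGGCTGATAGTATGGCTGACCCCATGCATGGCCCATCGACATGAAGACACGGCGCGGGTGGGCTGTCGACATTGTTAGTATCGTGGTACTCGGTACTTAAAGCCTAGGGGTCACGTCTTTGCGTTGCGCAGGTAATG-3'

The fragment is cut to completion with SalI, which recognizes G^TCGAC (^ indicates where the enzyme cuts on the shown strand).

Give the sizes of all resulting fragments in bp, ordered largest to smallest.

SalI sites (GTCGAC) start at positions 22, 45, 152.
SalI cuts after the first base of each site, so after positions 22, 45, 152.
Linear molecule, 3 cuts → 4 fragments:
  1–22 → 22 bp
  23–45 → 23 bp
  46–152 → 107 bp
  153–224 → 72 bp
Sorted largest to smallest: 107, 72, 23, 22 bp.

107, 72, 23, 22 bp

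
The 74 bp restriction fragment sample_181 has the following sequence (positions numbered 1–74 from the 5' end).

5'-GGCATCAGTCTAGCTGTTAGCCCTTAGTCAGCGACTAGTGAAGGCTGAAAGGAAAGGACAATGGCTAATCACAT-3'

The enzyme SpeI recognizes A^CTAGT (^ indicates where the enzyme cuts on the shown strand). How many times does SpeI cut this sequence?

ACTAGT occurs starting at position 34.
SpeI cuts at 1 site.

1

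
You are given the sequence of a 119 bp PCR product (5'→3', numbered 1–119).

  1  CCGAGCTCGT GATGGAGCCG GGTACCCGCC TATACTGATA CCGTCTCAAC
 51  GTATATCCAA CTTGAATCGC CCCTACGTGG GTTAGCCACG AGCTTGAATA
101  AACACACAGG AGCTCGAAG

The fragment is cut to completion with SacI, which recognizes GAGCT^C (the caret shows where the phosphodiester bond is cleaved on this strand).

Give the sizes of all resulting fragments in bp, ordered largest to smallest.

SacI sites (GAGCTC) start at positions 3, 110.
SacI cuts after base 5 of each site (before the last base), so after positions 7, 114.
Linear molecule, 2 cuts → 3 fragments:
  1–7 → 7 bp
  8–114 → 107 bp
  115–119 → 5 bp
Sorted largest to smallest: 107, 7, 5 bp.

107, 7, 5 bp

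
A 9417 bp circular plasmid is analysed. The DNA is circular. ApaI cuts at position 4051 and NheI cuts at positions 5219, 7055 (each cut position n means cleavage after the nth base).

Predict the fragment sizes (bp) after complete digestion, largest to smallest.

Combined cut positions (sorted): 4051, 5219, 7055.
Circular molecule, 3 cuts → 3 fragments:
  5219 − 4051 = 1168 bp
  7055 − 5219 = 1836 bp
  wrap: 9417 − 7055 + 4051 = 6413 bp
Sorted largest to smallest: 6413, 1836, 1168 bp.

6413, 1836, 1168 bp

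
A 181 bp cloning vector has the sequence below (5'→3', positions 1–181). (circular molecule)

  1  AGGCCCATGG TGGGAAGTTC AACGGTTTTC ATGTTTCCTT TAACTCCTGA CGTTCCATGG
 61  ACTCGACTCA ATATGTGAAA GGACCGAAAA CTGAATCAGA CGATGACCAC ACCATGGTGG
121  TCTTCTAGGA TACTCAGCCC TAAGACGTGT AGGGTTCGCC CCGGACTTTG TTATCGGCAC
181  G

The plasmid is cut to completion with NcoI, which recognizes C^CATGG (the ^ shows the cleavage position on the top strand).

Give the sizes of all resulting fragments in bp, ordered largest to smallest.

NcoI sites (CCATGG) start at positions 5, 55, 112.
NcoI cuts after the first base of each site, so after positions 5, 55, 112.
Circular molecule, 3 cuts → 3 fragments:
  6–55 → 50 bp
  56–112 → 57 bp
  113–181 then 1–5 → 69 + 5 = 74 bp
Sorted largest to smallest: 74, 57, 50 bp.

74, 57, 50 bp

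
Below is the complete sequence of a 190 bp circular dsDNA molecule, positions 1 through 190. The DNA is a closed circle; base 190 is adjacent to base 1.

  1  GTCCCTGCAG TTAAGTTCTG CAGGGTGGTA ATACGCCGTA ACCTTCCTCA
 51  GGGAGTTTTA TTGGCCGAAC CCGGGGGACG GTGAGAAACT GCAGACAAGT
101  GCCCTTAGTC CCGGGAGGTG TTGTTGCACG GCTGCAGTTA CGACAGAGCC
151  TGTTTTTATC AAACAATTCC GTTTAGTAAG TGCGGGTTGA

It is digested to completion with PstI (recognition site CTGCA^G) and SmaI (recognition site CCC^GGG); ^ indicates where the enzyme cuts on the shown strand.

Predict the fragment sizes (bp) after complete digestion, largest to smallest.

63, 50, 24, 21, 19, 13 bp

PstI sites (CTGCAG) start at positions 5, 18, 89, 132.
PstI cuts after base 5 of each site (before the last base), so after positions 9, 22, 93, 136.
SmaI sites (CCCGGG) start at positions 70, 110.
SmaI cuts after base 3 of each site, so after positions 72, 112.
Combined cut positions: 9, 22, 72, 93, 112, 136.
Circular molecule, 6 cuts → 6 fragments:
  10–22 → 13 bp
  23–72 → 50 bp
  73–93 → 21 bp
  94–112 → 19 bp
  113–136 → 24 bp
  137–190 then 1–9 → 54 + 9 = 63 bp
Sorted largest to smallest: 63, 50, 24, 21, 19, 13 bp.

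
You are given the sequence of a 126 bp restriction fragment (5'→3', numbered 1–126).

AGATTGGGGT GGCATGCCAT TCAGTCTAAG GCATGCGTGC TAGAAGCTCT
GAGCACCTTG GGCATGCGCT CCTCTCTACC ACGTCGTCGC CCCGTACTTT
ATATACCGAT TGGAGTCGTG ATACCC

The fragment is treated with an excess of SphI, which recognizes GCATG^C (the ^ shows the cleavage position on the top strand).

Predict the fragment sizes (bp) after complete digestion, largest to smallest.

SphI sites (GCATGC) start at positions 12, 31, 62.
SphI cuts after base 5 of each site (before the last base), so after positions 16, 35, 66.
Linear molecule, 3 cuts → 4 fragments:
  1–16 → 16 bp
  17–35 → 19 bp
  36–66 → 31 bp
  67–126 → 60 bp
Sorted largest to smallest: 60, 31, 19, 16 bp.

60, 31, 19, 16 bp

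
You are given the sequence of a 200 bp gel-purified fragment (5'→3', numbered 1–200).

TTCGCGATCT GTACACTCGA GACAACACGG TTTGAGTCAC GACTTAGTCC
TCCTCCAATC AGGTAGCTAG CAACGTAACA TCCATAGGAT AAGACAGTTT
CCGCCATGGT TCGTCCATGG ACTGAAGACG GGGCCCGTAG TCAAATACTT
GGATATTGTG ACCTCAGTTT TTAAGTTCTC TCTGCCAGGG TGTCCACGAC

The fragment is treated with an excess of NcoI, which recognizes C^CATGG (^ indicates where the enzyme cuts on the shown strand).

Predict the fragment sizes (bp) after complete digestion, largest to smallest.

104, 85, 11 bp

NcoI sites (CCATGG) start at positions 104, 115.
NcoI cuts after the first base of each site, so after positions 104, 115.
Linear molecule, 2 cuts → 3 fragments:
  1–104 → 104 bp
  105–115 → 11 bp
  116–200 → 85 bp
Sorted largest to smallest: 104, 85, 11 bp.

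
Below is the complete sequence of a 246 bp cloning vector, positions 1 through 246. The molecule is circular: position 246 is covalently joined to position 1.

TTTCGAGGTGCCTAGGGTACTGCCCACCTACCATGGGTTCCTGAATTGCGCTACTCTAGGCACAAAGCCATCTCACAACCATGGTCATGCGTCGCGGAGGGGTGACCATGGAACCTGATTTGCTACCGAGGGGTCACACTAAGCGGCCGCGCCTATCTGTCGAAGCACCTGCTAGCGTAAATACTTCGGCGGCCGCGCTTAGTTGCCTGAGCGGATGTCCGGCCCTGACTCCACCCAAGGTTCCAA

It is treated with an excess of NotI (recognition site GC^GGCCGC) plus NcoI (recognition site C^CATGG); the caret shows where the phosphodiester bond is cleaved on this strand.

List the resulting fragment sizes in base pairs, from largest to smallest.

87, 48, 46, 38, 27 bp

NotI sites (GCGGCCGC) start at positions 143, 189.
NotI cuts after base 2 of each site, so after positions 144, 190.
NcoI sites (CCATGG) start at positions 31, 79, 106.
NcoI cuts after the first base of each site, so after positions 31, 79, 106.
Combined cut positions: 31, 79, 106, 144, 190.
Circular molecule, 5 cuts → 5 fragments:
  32–79 → 48 bp
  80–106 → 27 bp
  107–144 → 38 bp
  145–190 → 46 bp
  191–246 then 1–31 → 56 + 31 = 87 bp
Sorted largest to smallest: 87, 48, 46, 38, 27 bp.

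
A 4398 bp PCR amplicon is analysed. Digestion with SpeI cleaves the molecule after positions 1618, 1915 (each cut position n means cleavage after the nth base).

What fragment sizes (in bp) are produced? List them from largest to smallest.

Linear molecule, 2 cuts → 3 fragments:
  1618 − 0 = 1618 bp
  1915 − 1618 = 297 bp
  4398 − 1915 = 2483 bp
Sorted largest to smallest: 2483, 1618, 297 bp.

2483, 1618, 297 bp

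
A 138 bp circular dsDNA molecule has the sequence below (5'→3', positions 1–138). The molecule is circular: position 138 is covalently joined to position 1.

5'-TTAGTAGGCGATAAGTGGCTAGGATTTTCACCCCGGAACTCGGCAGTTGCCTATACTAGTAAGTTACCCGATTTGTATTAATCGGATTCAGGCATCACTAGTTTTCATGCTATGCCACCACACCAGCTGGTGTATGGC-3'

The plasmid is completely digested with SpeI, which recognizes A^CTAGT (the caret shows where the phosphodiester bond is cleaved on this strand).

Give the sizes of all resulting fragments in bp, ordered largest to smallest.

SpeI sites (ACTAGT) start at positions 55, 97.
SpeI cuts after the first base of each site, so after positions 55, 97.
Circular molecule, 2 cuts → 2 fragments:
  56–97 → 42 bp
  98–138 then 1–55 → 41 + 55 = 96 bp
Sorted largest to smallest: 96, 42 bp.

96, 42 bp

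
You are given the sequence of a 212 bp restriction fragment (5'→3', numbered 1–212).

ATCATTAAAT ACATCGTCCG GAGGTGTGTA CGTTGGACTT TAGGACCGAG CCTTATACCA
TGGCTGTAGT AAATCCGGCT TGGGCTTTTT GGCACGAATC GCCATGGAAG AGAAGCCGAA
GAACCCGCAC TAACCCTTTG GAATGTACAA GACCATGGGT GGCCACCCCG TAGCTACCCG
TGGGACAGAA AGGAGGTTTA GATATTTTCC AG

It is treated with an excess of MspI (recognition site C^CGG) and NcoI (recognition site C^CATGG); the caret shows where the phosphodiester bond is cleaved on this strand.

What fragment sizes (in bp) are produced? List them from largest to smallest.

59, 51, 40, 27, 18, 17 bp

MspI sites (CCGG) start at positions 18, 75.
MspI cuts after the first base of each site, so after positions 18, 75.
NcoI sites (CCATGG) start at positions 58, 102, 153.
NcoI cuts after the first base of each site, so after positions 58, 102, 153.
Combined cut positions: 18, 58, 75, 102, 153.
Linear molecule, 5 cuts → 6 fragments:
  1–18 → 18 bp
  19–58 → 40 bp
  59–75 → 17 bp
  76–102 → 27 bp
  103–153 → 51 bp
  154–212 → 59 bp
Sorted largest to smallest: 59, 51, 40, 27, 18, 17 bp.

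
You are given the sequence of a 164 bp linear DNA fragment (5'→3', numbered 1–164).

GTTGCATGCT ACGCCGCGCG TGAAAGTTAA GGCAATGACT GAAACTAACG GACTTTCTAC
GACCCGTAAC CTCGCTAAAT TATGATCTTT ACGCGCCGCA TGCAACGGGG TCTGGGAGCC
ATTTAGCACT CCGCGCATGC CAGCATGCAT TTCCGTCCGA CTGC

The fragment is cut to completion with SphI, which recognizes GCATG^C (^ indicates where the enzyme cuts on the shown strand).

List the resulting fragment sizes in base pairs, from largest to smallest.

94, 37, 17, 8, 8 bp

SphI sites (GCATGC) start at positions 4, 98, 135, 143.
SphI cuts after base 5 of each site (before the last base), so after positions 8, 102, 139, 147.
Linear molecule, 4 cuts → 5 fragments:
  1–8 → 8 bp
  9–102 → 94 bp
  103–139 → 37 bp
  140–147 → 8 bp
  148–164 → 17 bp
Sorted largest to smallest: 94, 37, 17, 8, 8 bp.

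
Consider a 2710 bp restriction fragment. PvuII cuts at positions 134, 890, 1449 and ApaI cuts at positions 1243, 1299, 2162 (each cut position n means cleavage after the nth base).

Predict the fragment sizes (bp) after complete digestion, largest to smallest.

756, 713, 548, 353, 150, 134, 56 bp

Combined cut positions (sorted): 134, 890, 1243, 1299, 1449, 2162.
Linear molecule, 6 cuts → 7 fragments:
  134 − 0 = 134 bp
  890 − 134 = 756 bp
  1243 − 890 = 353 bp
  1299 − 1243 = 56 bp
  1449 − 1299 = 150 bp
  2162 − 1449 = 713 bp
  2710 − 2162 = 548 bp
Sorted largest to smallest: 756, 713, 548, 353, 150, 134, 56 bp.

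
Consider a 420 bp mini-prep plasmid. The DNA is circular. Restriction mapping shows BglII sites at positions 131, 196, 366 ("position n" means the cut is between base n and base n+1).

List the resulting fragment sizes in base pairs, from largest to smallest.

185, 170, 65 bp

Circular molecule, 3 cuts → 3 fragments:
  196 − 131 = 65 bp
  366 − 196 = 170 bp
  wrap: 420 − 366 + 131 = 185 bp
Sorted largest to smallest: 185, 170, 65 bp.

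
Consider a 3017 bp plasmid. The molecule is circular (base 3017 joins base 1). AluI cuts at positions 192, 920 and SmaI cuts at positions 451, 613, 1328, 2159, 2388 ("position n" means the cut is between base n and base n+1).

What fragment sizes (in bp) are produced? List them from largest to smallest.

831, 821, 408, 307, 259, 229, 162 bp

Combined cut positions (sorted): 192, 451, 613, 920, 1328, 2159, 2388.
Circular molecule, 7 cuts → 7 fragments:
  451 − 192 = 259 bp
  613 − 451 = 162 bp
  920 − 613 = 307 bp
  1328 − 920 = 408 bp
  2159 − 1328 = 831 bp
  2388 − 2159 = 229 bp
  wrap: 3017 − 2388 + 192 = 821 bp
Sorted largest to smallest: 831, 821, 408, 307, 259, 229, 162 bp.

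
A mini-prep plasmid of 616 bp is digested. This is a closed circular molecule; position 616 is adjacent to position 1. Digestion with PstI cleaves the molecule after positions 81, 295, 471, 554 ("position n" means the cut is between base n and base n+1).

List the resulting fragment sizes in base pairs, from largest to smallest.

Circular molecule, 4 cuts → 4 fragments:
  295 − 81 = 214 bp
  471 − 295 = 176 bp
  554 − 471 = 83 bp
  wrap: 616 − 554 + 81 = 143 bp
Sorted largest to smallest: 214, 176, 143, 83 bp.

214, 176, 143, 83 bp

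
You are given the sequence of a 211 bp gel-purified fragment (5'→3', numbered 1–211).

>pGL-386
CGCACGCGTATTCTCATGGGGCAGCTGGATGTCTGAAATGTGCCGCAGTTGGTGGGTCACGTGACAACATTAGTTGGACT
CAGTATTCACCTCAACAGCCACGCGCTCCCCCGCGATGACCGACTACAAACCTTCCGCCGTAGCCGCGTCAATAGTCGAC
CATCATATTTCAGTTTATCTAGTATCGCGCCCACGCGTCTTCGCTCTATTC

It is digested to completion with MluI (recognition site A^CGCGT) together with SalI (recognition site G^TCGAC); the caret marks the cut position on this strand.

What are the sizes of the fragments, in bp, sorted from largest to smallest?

MluI sites (ACGCGT) start at positions 4, 193.
MluI cuts after the first base of each site, so after positions 4, 193.
The SalI site (GTCGAC) starts at position 155.
SalI cuts after the first base of each site, so after position 155.
Combined cut positions: 4, 155, 193.
Linear molecule, 3 cuts → 4 fragments:
  1–4 → 4 bp
  5–155 → 151 bp
  156–193 → 38 bp
  194–211 → 18 bp
Sorted largest to smallest: 151, 38, 18, 4 bp.

151, 38, 18, 4 bp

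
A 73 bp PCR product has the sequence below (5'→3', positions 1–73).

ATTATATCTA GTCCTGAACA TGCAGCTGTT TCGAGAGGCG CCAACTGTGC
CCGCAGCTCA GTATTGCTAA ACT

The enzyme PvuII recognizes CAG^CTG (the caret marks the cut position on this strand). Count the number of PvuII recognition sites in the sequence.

1

CAGCTG occurs starting at position 23.
PvuII cuts at 1 site.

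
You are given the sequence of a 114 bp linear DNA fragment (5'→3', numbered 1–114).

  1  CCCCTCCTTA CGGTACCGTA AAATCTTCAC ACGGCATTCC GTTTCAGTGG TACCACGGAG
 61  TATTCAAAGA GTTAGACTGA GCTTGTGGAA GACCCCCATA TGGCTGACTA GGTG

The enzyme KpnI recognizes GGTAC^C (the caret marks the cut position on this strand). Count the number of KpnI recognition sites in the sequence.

2

GGTACC occurs starting at positions 12, 49.
KpnI cuts at 2 sites.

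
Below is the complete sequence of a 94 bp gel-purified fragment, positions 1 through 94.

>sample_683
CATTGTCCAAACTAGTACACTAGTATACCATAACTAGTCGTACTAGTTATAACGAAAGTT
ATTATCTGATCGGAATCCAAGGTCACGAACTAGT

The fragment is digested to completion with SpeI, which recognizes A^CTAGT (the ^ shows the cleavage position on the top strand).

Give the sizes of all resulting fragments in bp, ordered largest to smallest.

SpeI sites (ACTAGT) start at positions 11, 19, 33, 42, 89.
SpeI cuts after the first base of each site, so after positions 11, 19, 33, 42, 89.
Linear molecule, 5 cuts → 6 fragments:
  1–11 → 11 bp
  12–19 → 8 bp
  20–33 → 14 bp
  34–42 → 9 bp
  43–89 → 47 bp
  90–94 → 5 bp
Sorted largest to smallest: 47, 14, 11, 9, 8, 5 bp.

47, 14, 11, 9, 8, 5 bp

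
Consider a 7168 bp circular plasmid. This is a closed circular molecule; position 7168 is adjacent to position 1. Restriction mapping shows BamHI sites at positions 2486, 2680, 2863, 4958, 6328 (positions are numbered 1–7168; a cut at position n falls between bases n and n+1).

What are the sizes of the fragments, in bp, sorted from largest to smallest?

Circular molecule, 5 cuts → 5 fragments:
  2680 − 2486 = 194 bp
  2863 − 2680 = 183 bp
  4958 − 2863 = 2095 bp
  6328 − 4958 = 1370 bp
  wrap: 7168 − 6328 + 2486 = 3326 bp
Sorted largest to smallest: 3326, 2095, 1370, 194, 183 bp.

3326, 2095, 1370, 194, 183 bp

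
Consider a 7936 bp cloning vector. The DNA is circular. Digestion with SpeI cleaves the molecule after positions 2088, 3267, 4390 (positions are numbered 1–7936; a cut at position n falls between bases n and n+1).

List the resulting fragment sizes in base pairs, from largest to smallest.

Circular molecule, 3 cuts → 3 fragments:
  3267 − 2088 = 1179 bp
  4390 − 3267 = 1123 bp
  wrap: 7936 − 4390 + 2088 = 5634 bp
Sorted largest to smallest: 5634, 1179, 1123 bp.

5634, 1179, 1123 bp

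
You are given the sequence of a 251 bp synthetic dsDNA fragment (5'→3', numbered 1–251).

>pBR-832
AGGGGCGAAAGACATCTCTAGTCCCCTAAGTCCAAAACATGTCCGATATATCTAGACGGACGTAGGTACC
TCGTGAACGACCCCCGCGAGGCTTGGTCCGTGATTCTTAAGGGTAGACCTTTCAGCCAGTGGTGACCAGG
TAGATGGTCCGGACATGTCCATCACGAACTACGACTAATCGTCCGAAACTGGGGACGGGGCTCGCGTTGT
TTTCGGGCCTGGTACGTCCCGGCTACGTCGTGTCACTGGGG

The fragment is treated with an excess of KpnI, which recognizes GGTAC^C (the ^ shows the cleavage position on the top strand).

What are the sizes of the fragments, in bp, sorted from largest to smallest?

The KpnI site (GGTACC) starts at position 65.
KpnI cuts after base 5 of each site (before the last base), so after position 69.
Linear molecule, 1 cut → 2 fragments:
  1–69 → 69 bp
  70–251 → 182 bp
Sorted largest to smallest: 182, 69 bp.

182, 69 bp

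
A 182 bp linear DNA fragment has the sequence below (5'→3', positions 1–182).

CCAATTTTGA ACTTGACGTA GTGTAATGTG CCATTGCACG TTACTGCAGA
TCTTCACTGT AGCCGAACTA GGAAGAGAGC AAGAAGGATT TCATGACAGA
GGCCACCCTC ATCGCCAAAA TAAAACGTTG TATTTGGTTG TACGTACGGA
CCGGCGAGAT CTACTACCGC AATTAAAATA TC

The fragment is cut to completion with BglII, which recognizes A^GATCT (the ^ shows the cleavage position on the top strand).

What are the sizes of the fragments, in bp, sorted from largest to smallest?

BglII sites (AGATCT) start at positions 48, 157.
BglII cuts after the first base of each site, so after positions 48, 157.
Linear molecule, 2 cuts → 3 fragments:
  1–48 → 48 bp
  49–157 → 109 bp
  158–182 → 25 bp
Sorted largest to smallest: 109, 48, 25 bp.

109, 48, 25 bp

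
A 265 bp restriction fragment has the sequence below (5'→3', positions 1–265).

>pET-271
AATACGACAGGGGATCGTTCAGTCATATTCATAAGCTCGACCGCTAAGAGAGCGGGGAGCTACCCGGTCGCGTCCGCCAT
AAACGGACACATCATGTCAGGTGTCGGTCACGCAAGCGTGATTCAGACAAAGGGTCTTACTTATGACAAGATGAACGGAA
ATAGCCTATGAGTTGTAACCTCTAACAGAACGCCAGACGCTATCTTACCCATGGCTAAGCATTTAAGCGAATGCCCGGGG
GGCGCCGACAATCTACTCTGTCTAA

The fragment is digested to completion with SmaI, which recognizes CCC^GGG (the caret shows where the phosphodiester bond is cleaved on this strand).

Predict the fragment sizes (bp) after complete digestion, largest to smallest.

236, 29 bp

The SmaI site (CCCGGG) starts at position 234.
SmaI cuts after base 3 of each site, so after position 236.
Linear molecule, 1 cut → 2 fragments:
  1–236 → 236 bp
  237–265 → 29 bp
Sorted largest to smallest: 236, 29 bp.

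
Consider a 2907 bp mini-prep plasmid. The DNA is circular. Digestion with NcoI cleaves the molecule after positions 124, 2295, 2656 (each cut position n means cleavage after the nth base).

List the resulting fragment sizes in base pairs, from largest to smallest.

2171, 375, 361 bp

Circular molecule, 3 cuts → 3 fragments:
  2295 − 124 = 2171 bp
  2656 − 2295 = 361 bp
  wrap: 2907 − 2656 + 124 = 375 bp
Sorted largest to smallest: 2171, 375, 361 bp.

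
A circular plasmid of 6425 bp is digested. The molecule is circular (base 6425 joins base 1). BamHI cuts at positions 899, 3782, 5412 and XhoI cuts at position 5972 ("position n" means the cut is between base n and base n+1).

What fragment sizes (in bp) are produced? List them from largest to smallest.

2883, 1630, 1352, 560 bp

Combined cut positions (sorted): 899, 3782, 5412, 5972.
Circular molecule, 4 cuts → 4 fragments:
  3782 − 899 = 2883 bp
  5412 − 3782 = 1630 bp
  5972 − 5412 = 560 bp
  wrap: 6425 − 5972 + 899 = 1352 bp
Sorted largest to smallest: 2883, 1630, 1352, 560 bp.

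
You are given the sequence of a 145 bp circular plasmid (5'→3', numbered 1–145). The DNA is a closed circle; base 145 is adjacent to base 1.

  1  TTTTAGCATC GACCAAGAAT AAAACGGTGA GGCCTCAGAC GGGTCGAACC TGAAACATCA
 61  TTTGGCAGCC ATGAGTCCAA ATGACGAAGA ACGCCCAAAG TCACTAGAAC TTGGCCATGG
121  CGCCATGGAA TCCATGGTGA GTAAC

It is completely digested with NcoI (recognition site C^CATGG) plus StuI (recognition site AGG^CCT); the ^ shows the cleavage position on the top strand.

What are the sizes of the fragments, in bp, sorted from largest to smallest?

83, 45, 9, 8 bp

NcoI sites (CCATGG) start at positions 115, 123, 132.
NcoI cuts after the first base of each site, so after positions 115, 123, 132.
The StuI site (AGGCCT) starts at position 30.
StuI cuts after base 3 of each site, so after position 32.
Combined cut positions: 32, 115, 123, 132.
Circular molecule, 4 cuts → 4 fragments:
  33–115 → 83 bp
  116–123 → 8 bp
  124–132 → 9 bp
  133–145 then 1–32 → 13 + 32 = 45 bp
Sorted largest to smallest: 83, 45, 9, 8 bp.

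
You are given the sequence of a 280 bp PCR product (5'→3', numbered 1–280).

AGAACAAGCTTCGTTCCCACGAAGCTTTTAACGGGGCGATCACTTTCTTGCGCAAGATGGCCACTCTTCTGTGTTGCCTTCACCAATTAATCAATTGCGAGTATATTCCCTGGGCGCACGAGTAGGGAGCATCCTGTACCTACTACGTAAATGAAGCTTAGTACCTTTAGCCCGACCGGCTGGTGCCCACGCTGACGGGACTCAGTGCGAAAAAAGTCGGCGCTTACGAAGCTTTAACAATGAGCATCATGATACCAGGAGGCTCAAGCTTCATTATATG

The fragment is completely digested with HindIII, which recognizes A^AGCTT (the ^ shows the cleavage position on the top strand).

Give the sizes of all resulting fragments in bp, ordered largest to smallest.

132, 75, 37, 16, 14, 6 bp

HindIII sites (AAGCTT) start at positions 6, 22, 154, 229, 266.
HindIII cuts after the first base of each site, so after positions 6, 22, 154, 229, 266.
Linear molecule, 5 cuts → 6 fragments:
  1–6 → 6 bp
  7–22 → 16 bp
  23–154 → 132 bp
  155–229 → 75 bp
  230–266 → 37 bp
  267–280 → 14 bp
Sorted largest to smallest: 132, 75, 37, 16, 14, 6 bp.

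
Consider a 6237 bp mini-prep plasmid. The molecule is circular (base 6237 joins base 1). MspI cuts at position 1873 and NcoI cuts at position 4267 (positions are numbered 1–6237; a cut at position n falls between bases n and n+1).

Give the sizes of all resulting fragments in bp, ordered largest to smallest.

Combined cut positions (sorted): 1873, 4267.
Circular molecule, 2 cuts → 2 fragments:
  4267 − 1873 = 2394 bp
  wrap: 6237 − 4267 + 1873 = 3843 bp
Sorted largest to smallest: 3843, 2394 bp.

3843, 2394 bp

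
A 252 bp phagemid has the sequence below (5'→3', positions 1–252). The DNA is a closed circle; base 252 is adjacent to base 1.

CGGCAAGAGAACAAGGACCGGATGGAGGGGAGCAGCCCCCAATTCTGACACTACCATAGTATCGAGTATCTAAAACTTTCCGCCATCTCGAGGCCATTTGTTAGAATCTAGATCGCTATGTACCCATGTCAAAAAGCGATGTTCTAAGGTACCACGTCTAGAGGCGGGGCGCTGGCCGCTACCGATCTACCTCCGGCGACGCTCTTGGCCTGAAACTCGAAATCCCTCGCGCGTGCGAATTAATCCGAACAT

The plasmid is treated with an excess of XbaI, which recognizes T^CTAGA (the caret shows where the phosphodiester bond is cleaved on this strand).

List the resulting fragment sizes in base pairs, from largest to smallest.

XbaI sites (TCTAGA) start at positions 107, 157.
XbaI cuts after the first base of each site, so after positions 107, 157.
Circular molecule, 2 cuts → 2 fragments:
  108–157 → 50 bp
  158–252 then 1–107 → 95 + 107 = 202 bp
Sorted largest to smallest: 202, 50 bp.

202, 50 bp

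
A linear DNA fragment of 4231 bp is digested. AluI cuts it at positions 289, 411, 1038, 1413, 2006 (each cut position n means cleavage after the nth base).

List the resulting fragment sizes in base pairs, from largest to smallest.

2225, 627, 593, 375, 289, 122 bp

Linear molecule, 5 cuts → 6 fragments:
  289 − 0 = 289 bp
  411 − 289 = 122 bp
  1038 − 411 = 627 bp
  1413 − 1038 = 375 bp
  2006 − 1413 = 593 bp
  4231 − 2006 = 2225 bp
Sorted largest to smallest: 2225, 627, 593, 375, 289, 122 bp.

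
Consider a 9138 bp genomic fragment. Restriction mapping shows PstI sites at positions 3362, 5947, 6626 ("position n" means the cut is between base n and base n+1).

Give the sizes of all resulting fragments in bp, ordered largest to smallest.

Linear molecule, 3 cuts → 4 fragments:
  3362 − 0 = 3362 bp
  5947 − 3362 = 2585 bp
  6626 − 5947 = 679 bp
  9138 − 6626 = 2512 bp
Sorted largest to smallest: 3362, 2585, 2512, 679 bp.

3362, 2585, 2512, 679 bp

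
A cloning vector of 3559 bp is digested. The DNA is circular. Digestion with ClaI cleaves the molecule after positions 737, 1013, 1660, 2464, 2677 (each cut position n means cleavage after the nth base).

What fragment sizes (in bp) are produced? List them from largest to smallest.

1619, 804, 647, 276, 213 bp

Circular molecule, 5 cuts → 5 fragments:
  1013 − 737 = 276 bp
  1660 − 1013 = 647 bp
  2464 − 1660 = 804 bp
  2677 − 2464 = 213 bp
  wrap: 3559 − 2677 + 737 = 1619 bp
Sorted largest to smallest: 1619, 804, 647, 276, 213 bp.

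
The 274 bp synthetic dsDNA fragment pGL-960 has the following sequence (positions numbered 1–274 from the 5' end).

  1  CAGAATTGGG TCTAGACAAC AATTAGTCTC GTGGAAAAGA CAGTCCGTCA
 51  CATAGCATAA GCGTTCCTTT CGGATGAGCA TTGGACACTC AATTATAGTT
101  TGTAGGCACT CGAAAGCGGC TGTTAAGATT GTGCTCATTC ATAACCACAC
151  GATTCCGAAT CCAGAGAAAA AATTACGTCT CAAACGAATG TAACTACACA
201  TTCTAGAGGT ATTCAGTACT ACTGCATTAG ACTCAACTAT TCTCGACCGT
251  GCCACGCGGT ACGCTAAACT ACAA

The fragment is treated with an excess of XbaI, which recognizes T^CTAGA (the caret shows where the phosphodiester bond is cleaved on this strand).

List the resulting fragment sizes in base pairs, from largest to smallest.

XbaI sites (TCTAGA) start at positions 11, 202.
XbaI cuts after the first base of each site, so after positions 11, 202.
Linear molecule, 2 cuts → 3 fragments:
  1–11 → 11 bp
  12–202 → 191 bp
  203–274 → 72 bp
Sorted largest to smallest: 191, 72, 11 bp.

191, 72, 11 bp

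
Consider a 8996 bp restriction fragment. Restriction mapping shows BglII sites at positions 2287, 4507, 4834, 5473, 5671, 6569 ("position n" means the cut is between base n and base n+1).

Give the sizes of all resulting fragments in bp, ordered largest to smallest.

Linear molecule, 6 cuts → 7 fragments:
  2287 − 0 = 2287 bp
  4507 − 2287 = 2220 bp
  4834 − 4507 = 327 bp
  5473 − 4834 = 639 bp
  5671 − 5473 = 198 bp
  6569 − 5671 = 898 bp
  8996 − 6569 = 2427 bp
Sorted largest to smallest: 2427, 2287, 2220, 898, 639, 327, 198 bp.

2427, 2287, 2220, 898, 639, 327, 198 bp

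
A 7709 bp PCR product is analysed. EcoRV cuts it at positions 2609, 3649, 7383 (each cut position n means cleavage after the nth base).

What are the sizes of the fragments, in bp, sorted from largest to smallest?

3734, 2609, 1040, 326 bp

Linear molecule, 3 cuts → 4 fragments:
  2609 − 0 = 2609 bp
  3649 − 2609 = 1040 bp
  7383 − 3649 = 3734 bp
  7709 − 7383 = 326 bp
Sorted largest to smallest: 3734, 2609, 1040, 326 bp.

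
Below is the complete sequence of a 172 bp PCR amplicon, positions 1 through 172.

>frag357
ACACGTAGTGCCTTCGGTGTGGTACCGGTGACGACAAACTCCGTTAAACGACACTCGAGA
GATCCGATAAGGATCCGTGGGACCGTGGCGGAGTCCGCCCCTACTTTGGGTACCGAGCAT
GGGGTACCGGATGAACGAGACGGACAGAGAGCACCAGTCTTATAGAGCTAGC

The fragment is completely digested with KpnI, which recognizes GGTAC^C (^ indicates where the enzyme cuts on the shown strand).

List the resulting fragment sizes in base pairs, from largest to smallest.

KpnI sites (GGTACC) start at positions 21, 109, 123.
KpnI cuts after base 5 of each site (before the last base), so after positions 25, 113, 127.
Linear molecule, 3 cuts → 4 fragments:
  1–25 → 25 bp
  26–113 → 88 bp
  114–127 → 14 bp
  128–172 → 45 bp
Sorted largest to smallest: 88, 45, 25, 14 bp.

88, 45, 25, 14 bp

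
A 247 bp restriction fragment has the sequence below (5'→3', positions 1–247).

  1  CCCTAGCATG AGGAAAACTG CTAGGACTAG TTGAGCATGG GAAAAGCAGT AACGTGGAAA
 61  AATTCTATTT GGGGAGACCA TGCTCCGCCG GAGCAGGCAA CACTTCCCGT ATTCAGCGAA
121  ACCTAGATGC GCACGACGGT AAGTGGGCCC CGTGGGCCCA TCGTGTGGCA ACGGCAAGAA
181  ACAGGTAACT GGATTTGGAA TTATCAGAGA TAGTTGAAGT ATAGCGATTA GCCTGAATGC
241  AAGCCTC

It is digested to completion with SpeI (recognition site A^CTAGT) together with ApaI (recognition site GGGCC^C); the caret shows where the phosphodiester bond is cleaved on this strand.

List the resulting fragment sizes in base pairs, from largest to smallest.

123, 89, 26, 9 bp

The SpeI site (ACTAGT) starts at position 26.
SpeI cuts after the first base of each site, so after position 26.
ApaI sites (GGGCCC) start at positions 145, 154.
ApaI cuts after base 5 of each site (before the last base), so after positions 149, 158.
Combined cut positions: 26, 149, 158.
Linear molecule, 3 cuts → 4 fragments:
  1–26 → 26 bp
  27–149 → 123 bp
  150–158 → 9 bp
  159–247 → 89 bp
Sorted largest to smallest: 123, 89, 26, 9 bp.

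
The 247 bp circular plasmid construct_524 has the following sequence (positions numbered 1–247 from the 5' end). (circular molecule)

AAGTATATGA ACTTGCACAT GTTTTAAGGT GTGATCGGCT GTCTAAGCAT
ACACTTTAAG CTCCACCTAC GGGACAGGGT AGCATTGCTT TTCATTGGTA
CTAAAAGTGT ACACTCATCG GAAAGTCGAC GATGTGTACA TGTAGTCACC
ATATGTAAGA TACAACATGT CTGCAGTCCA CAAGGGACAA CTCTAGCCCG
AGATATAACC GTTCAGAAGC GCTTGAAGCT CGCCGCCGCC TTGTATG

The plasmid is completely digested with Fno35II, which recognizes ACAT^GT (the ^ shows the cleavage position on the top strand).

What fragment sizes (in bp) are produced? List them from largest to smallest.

Fno35II sites (ACATGT) start at positions 17, 138, 165.
Fno35II cuts after base 4 of each site, so after positions 20, 141, 168.
Circular molecule, 3 cuts → 3 fragments:
  21–141 → 121 bp
  142–168 → 27 bp
  169–247 then 1–20 → 79 + 20 = 99 bp
Sorted largest to smallest: 121, 99, 27 bp.

121, 99, 27 bp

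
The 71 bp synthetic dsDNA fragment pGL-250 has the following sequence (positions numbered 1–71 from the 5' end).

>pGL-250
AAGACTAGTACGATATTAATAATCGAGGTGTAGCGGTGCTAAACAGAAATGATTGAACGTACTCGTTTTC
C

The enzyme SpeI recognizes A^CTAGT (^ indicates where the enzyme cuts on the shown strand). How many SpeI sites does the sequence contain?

1

ACTAGT occurs starting at position 4.
SpeI cuts at 1 site.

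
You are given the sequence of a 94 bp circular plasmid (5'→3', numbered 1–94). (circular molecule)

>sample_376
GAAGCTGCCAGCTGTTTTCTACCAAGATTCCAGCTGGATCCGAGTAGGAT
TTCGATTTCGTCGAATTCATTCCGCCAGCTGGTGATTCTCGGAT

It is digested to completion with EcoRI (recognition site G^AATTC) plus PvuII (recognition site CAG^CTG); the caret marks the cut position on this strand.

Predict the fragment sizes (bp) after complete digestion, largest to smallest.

30, 27, 22, 15 bp

The EcoRI site (GAATTC) starts at position 63.
EcoRI cuts after the first base of each site, so after position 63.
PvuII sites (CAGCTG) start at positions 9, 31, 76.
PvuII cuts after base 3 of each site, so after positions 11, 33, 78.
Combined cut positions: 11, 33, 63, 78.
Circular molecule, 4 cuts → 4 fragments:
  12–33 → 22 bp
  34–63 → 30 bp
  64–78 → 15 bp
  79–94 then 1–11 → 16 + 11 = 27 bp
Sorted largest to smallest: 30, 27, 22, 15 bp.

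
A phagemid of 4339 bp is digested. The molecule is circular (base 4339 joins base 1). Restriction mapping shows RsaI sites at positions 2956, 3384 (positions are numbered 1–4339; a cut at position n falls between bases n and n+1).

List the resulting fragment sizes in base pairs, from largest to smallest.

3911, 428 bp

Circular molecule, 2 cuts → 2 fragments:
  3384 − 2956 = 428 bp
  wrap: 4339 − 3384 + 2956 = 3911 bp
Sorted largest to smallest: 3911, 428 bp.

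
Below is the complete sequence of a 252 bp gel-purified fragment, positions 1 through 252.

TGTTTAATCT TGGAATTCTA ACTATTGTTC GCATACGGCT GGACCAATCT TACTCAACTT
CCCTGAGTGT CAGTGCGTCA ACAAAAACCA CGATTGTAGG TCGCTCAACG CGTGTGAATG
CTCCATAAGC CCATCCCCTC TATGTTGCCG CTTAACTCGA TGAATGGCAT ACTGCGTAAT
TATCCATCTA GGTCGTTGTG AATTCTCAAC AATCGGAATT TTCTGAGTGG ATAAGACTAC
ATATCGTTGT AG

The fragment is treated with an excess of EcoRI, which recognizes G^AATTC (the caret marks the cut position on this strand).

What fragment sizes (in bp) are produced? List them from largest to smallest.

187, 52, 13 bp

EcoRI sites (GAATTC) start at positions 13, 200.
EcoRI cuts after the first base of each site, so after positions 13, 200.
Linear molecule, 2 cuts → 3 fragments:
  1–13 → 13 bp
  14–200 → 187 bp
  201–252 → 52 bp
Sorted largest to smallest: 187, 52, 13 bp.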